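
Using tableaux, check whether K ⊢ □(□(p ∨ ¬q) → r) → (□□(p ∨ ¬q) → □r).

Tableau for the negation ¬(□(□(p ∨ ¬q) → r) → (□□(p ∨ ¬q) → □r)):
1. ¬(□(□(p ∨ ¬q) → r) → (□□(p ∨ ¬q) → □r)), 0
2. □(□(p ∨ ¬q) → r), 0
3. ¬(□□(p ∨ ¬q) → □r), 0
4. □□(p ∨ ¬q), 0
5. ¬□r, 0
6. ¬r, 1
7. □(p ∨ ¬q) → r, 1
8. □(p ∨ ¬q), 1
9. ¬□(p ∨ ¬q), 1
10. ¬(p ∨ ¬q), 2
11. ¬p, 2
12. q, 2
13. p ∨ ¬q, 2
14. ¬q, 2
Accessibility: 0R1, 1R2
Branch closes: q and ¬q both at 2.
Every branch of the negation's tableau closes; the branch above is one of them.

Valid in K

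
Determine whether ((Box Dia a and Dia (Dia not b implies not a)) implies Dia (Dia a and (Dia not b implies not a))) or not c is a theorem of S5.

Tableau for the negation not (((Box Dia a and Dia (Dia not b implies not a)) implies Dia (Dia a and (Dia not b implies not a))) or not c):
1. not (((Box Dia a and Dia (Dia not b implies not a)) implies Dia (Dia a and (Dia not b implies not a))) or not c), 0
2. not ((Box Dia a and Dia (Dia not b implies not a)) implies Dia (Dia a and (Dia not b implies not a))), 0
3. c, 0
4. Box Dia a and Dia (Dia not b implies not a), 0
5. not Dia (Dia a and (Dia not b implies not a)), 0
6. Box Dia a, 0
7. Dia (Dia not b implies not a), 0
8. not (Dia a and (Dia not b implies not a)), 0
9. Dia a, 0
10. not (Dia not b implies not a), 0
11. Dia not b, 0
12. a, 0
13. Dia not b implies not a, 1
14. not (Dia a and (Dia not b implies not a)), 1
15. Dia a, 1
16. not Dia not b, 1
17. b, 0
18. b, 1
19. not (Dia not b implies not a), 1
20. Dia not b, 1
21. a, 1
22. a, 2
23. not (Dia a and (Dia not b implies not a)), 2
24. Dia a, 2
25. b, 2
26. not (Dia not b implies not a), 2
27. Dia not b, 2
28. not b, 3
29. not (Dia a and (Dia not b implies not a)), 3
30. Dia a, 3
31. b, 3
Accessibility: 0R0, 0R1, 0R2, 0R3, 1R0, 1R1, 1R2, 1R3, 2R0, 2R1, 2R2, 2R3, 3R0, 3R1, 3R2, 3R3
Branch closes: b and not b both at 3.
Every branch of the negation's tableau closes; the branch above is one of them.

Valid in S5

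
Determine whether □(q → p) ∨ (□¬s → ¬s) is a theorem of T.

Valid

Tableau for the negation ¬(□(q → p) ∨ (□¬s → ¬s)):
1. ¬(□(q → p) ∨ (□¬s → ¬s)), w0
2. ¬□(q → p), w0
3. ¬(□¬s → ¬s), w0
4. □¬s, w0
5. s, w0
6. ¬s, w0
Accessibility: w0Rw0
Branch closes: s and ¬s both at w0.
All branches of the negation close; one closing branch shown above.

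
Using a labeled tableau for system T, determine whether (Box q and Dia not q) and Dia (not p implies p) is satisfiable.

Unsatisfiable

1. (Box q and Dia not q) and Dia (not p implies p), u
2. Box q and Dia not q, u
3. Dia (not p implies p), u
4. Box q, u
5. Dia not q, u
6. q, u
7. not p implies p, v
8. q, v
9. p, v
10. not q, w
11. q, w
Accessibility: uRu, uRv, uRw, vRv, wRw
Branch closes: q and not q both at w.
(One branch shown.) All branches close.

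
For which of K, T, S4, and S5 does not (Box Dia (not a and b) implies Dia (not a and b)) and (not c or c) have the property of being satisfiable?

T-tableau for the formula:
1. not (Box Dia (not a and b) implies Dia (not a and b)) and (not c or c), w0
2. not (Box Dia (not a and b) implies Dia (not a and b)), w0
3. not c or c, w0
4. Box Dia (not a and b), w0
5. not Dia (not a and b), w0
6. Dia (not a and b), w0
7. not (not a and b), w0
8. c, w0
9. not b, w0
10. not a and b, w1
11. not a, w1
12. b, w1
13. Dia (not a and b), w1
14. not (not a and b), w1
15. not b, w1
Accessibility: w0Rw0, w0Rw1, w1Rw1
Branch closes: b and not b both at w1.
Every branch closes (one shown): unsatisfiable in T, hence also in S4, S5 (every S4/S5-frame is a T-frame).
K-tableau for the formula:
1. not (Box Dia (not a and b) implies Dia (not a and b)) and (not c or c), w0
2. not (Box Dia (not a and b) implies Dia (not a and b)), w0
3. not c or c, w0
4. Box Dia (not a and b), w0
5. not Dia (not a and b), w0
6. c, w0
Complete open branch: satisfiable in K.

K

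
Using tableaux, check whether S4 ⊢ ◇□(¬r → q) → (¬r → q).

Not valid

Tableau for the negation ¬(◇□(¬r → q) → (¬r → q)):
1. ¬(◇□(¬r → q) → (¬r → q)), 0
2. ◇□(¬r → q), 0
3. ¬(¬r → q), 0
4. ¬r, 0
5. ¬q, 0
6. □(¬r → q), 1
7. ¬r → q, 1
8. q, 1
Accessibility: 0R0, 0R1, 1R1
The negation has an open branch (countermodel exists).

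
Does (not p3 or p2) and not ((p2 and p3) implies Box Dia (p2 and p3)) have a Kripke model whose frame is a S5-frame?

No, unsatisfiable

1. (not p3 or p2) and not ((p2 and p3) implies Box Dia (p2 and p3)), 0
2. not p3 or p2, 0   [and-rule on 1]
3. not ((p2 and p3) implies Box Dia (p2 and p3)), 0   [and-rule on 1]
4. p2 and p3, 0   [neg-implies-rule on 3]
5. not Box Dia (p2 and p3), 0   [neg-implies-rule on 3]
6. p2, 0   [and-rule on 4]
7. p3, 0   [and-rule on 4]
8. not Dia (p2 and p3), 1   [neg-Box-rule on 5: fresh world 1, 0R1]
9. not (p2 and p3), 0   [neg-Dia-rule on 8 via 1R0]
10. not (p2 and p3), 1   [neg-Dia-rule on 8 via 1R1]
11. not p3, 0   [neg-and-rule on 9 (branches; this branch)]
Accessibility: 0R0, 0R1, 1R0, 1R1
Branch closes: p3 and not p3 both at 0.
All branches of the tableau close; one closing branch shown above.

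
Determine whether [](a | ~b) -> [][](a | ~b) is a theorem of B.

No, not valid

Tableau for the negation ~([](a | ~b) -> [][](a | ~b)):
1. ~([](a | ~b) -> [][](a | ~b)), 0
2. [](a | ~b), 0   [~->-rule on 1]
3. ~[][](a | ~b), 0   [~->-rule on 1]
4. a | ~b, 0   [[]-rule on 2 via 0R0]
5. ~b, 0   [|-rule on 4 (branches; this branch)]
6. ~[](a | ~b), 1   [~[]-rule on 3: fresh world 1, 0R1]
7. a | ~b, 1   [[]-rule on 2 via 0R1]
8. ~b, 1   [|-rule on 7 (branches; this branch)]
9. ~(a | ~b), 2   [~[]-rule on 6: fresh world 2, 1R2]
10. ~a, 2   [~|-rule on 9]
11. b, 2   [~|-rule on 9]
Accessibility: 0R0, 0R1, 1R0, 1R1, 1R2, 2R1, 2R2
The negation has an open branch (countermodel exists).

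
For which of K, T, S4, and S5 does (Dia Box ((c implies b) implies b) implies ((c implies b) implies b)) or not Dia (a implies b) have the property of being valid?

S5-tableau for the negation not ((Dia Box ((c implies b) implies b) implies ((c implies b) implies b)) or not Dia (a implies b)):
1. not ((Dia Box ((c implies b) implies b) implies ((c implies b) implies b)) or not Dia (a implies b)), u
2. not (Dia Box ((c implies b) implies b) implies ((c implies b) implies b)), u   [neg-or-rule on 1]
3. Dia (a implies b), u   [neg-or-rule on 1]
4. Dia Box ((c implies b) implies b), u   [neg-implies-rule on 2]
5. not ((c implies b) implies b), u   [neg-implies-rule on 2]
6. c implies b, u   [neg-implies-rule on 5]
7. not b, u   [neg-implies-rule on 5]
8. not c, u   [implies-rule on 6 (branches; this branch)]
9. a implies b, v   [Dia-rule on 3: fresh world v, uRv]
10. b, v   [implies-rule on 9 (branches; this branch)]
11. Box ((c implies b) implies b), w   [Dia-rule on 4: fresh world w, uRw]
12. (c implies b) implies b, u   [Box-rule on 11 via wRu]
13. (c implies b) implies b, v   [Box-rule on 11 via wRv]
14. (c implies b) implies b, w   [Box-rule on 11 via wRw]
15. not (c implies b), u   [implies-rule on 12 (branches; this branch)]
16. c, u   [neg-implies-rule on 15]
Accessibility: uRu, uRv, uRw, vRu, vRv, vRw, wRu, wRv, wRw
Branch closes: c and not c both at u.
Every branch closes (one shown): valid in S5.
S4-tableau for the negation not ((Dia Box ((c implies b) implies b) implies ((c implies b) implies b)) or not Dia (a implies b)):
1. not ((Dia Box ((c implies b) implies b) implies ((c implies b) implies b)) or not Dia (a implies b)), u
2. not (Dia Box ((c implies b) implies b) implies ((c implies b) implies b)), u   [neg-or-rule on 1]
3. Dia (a implies b), u   [neg-or-rule on 1]
4. Dia Box ((c implies b) implies b), u   [neg-implies-rule on 2]
5. not ((c implies b) implies b), u   [neg-implies-rule on 2]
6. c implies b, u   [neg-implies-rule on 5]
7. not b, u   [neg-implies-rule on 5]
8. not c, u   [implies-rule on 6 (branches; this branch)]
9. a implies b, v   [Dia-rule on 3: fresh world v, uRv]
10. b, v   [implies-rule on 9 (branches; this branch)]
11. Box ((c implies b) implies b), w   [Dia-rule on 4: fresh world w, uRw]
12. (c implies b) implies b, w   [Box-rule on 11 via wRw]
13. b, w   [implies-rule on 12 (branches; this branch)]
Accessibility: uRu, uRv, uRw, vRv, wRw
Complete open branch: countermodel on an S4-frame, so not valid in S4, nor in K, T (the same frame is also a K-frame and a T-frame).

S5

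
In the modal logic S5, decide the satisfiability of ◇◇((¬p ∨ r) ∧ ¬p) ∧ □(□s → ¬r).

Yes, satisfiable

1. ◇◇((¬p ∨ r) ∧ ¬p) ∧ □(□s → ¬r), w0
2. ◇◇((¬p ∨ r) ∧ ¬p), w0   [∧-rule on 1]
3. □(□s → ¬r), w0   [∧-rule on 1]
4. □s → ¬r, w0   [□-rule on 3 via w0Rw0]
5. ¬r, w0   [→-rule on 4 (branches; this branch)]
6. ◇((¬p ∨ r) ∧ ¬p), w1   [◇-rule on 2: fresh world w1, w0Rw1]
7. □s → ¬r, w1   [□-rule on 3 via w0Rw1]
8. ¬r, w1   [→-rule on 7 (branches; this branch)]
9. (¬p ∨ r) ∧ ¬p, w2   [◇-rule on 6: fresh world w2, w1Rw2]
10. ¬p ∨ r, w2   [∧-rule on 9]
11. ¬p, w2   [∧-rule on 9]
12. □s → ¬r, w2   [□-rule on 3 via w0Rw2]
13. r, w2   [∨-rule on 10 (branches; this branch)]
14. ¬□s, w2   [→-rule on 12 (branches; this branch)]
15. ¬s, w3   [¬□-rule on 14: fresh world w3, w2Rw3]
16. □s → ¬r, w3   [□-rule on 3 via w0Rw3]
17. ¬r, w3   [→-rule on 16 (branches; this branch)]
Accessibility: w0Rw0, w0Rw1, w0Rw2, w0Rw3, w1Rw0, w1Rw1, w1Rw2, w1Rw3, w2Rw0, w2Rw1, w2Rw2, w2Rw3, w3Rw0, w3Rw1, w3Rw2, w3Rw3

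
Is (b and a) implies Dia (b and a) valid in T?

Yes, valid

Tableau for the negation not ((b and a) implies Dia (b and a)):
1. not ((b and a) implies Dia (b and a)), u
2. b and a, u
3. not Dia (b and a), u
4. b, u
5. a, u
6. not (b and a), u
7. not a, u
Accessibility: uRu
Branch closes: a and not a both at u.
All branches of the negation close; one closing branch shown above.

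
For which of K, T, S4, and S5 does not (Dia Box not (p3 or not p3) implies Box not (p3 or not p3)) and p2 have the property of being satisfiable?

K-tableau for the formula:
1. not (Dia Box not (p3 or not p3) implies Box not (p3 or not p3)) and p2, 0
2. not (Dia Box not (p3 or not p3) implies Box not (p3 or not p3)), 0
3. p2, 0
4. Dia Box not (p3 or not p3), 0
5. not Box not (p3 or not p3), 0
6. Box not (p3 or not p3), 1
7. p3 or not p3, 2
8. not p3, 2
Accessibility: 0R1, 0R2
Complete open branch: satisfiable in K.
T-tableau for the formula:
1. not (Dia Box not (p3 or not p3) implies Box not (p3 or not p3)) and p2, 0
2. not (Dia Box not (p3 or not p3) implies Box not (p3 or not p3)), 0
3. p2, 0
4. Dia Box not (p3 or not p3), 0
5. not Box not (p3 or not p3), 0
6. Box not (p3 or not p3), 1
7. not (p3 or not p3), 1
8. not p3, 1
9. p3, 1
Accessibility: 0R0, 0R1, 1R1
Branch closes: p3 and not p3 both at 1.
Every branch closes (one shown): unsatisfiable in T, hence also in S4, S5 (every S4/S5-frame is a T-frame).

K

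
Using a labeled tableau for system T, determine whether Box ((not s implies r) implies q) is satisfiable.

1. Box ((not s implies r) implies q), u
2. (not s implies r) implies q, u
3. q, u
Accessibility: uRu

Yes, satisfiable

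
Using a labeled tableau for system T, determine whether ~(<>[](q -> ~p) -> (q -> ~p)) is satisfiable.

1. ~(<>[](q -> ~p) -> (q -> ~p)), w0
2. <>[](q -> ~p), w0   [~->-rule on 1]
3. ~(q -> ~p), w0   [~->-rule on 1]
4. q, w0   [~->-rule on 3]
5. p, w0   [~->-rule on 3]
6. [](q -> ~p), w1   [<>-rule on 2: fresh world w1, w0Rw1]
7. q -> ~p, w1   [[]-rule on 6 via w1Rw1]
8. ~p, w1   [->-rule on 7 (branches; this branch)]
Accessibility: w0Rw0, w0Rw1, w1Rw1

Satisfiable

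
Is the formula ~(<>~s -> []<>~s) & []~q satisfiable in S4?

1. ~(<>~s -> []<>~s) & []~q, 0
2. ~(<>~s -> []<>~s), 0
3. []~q, 0
4. <>~s, 0
5. ~[]<>~s, 0
6. ~q, 0
7. ~s, 1
8. ~q, 1
9. ~<>~s, 2
10. ~q, 2
11. s, 2
Accessibility: 0R0, 0R1, 0R2, 1R1, 2R2

Satisfiable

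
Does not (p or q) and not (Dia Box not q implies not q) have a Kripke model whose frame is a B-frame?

1. not (p or q) and not (Dia Box not q implies not q), w0
2. not (p or q), w0   [and-rule on 1]
3. not (Dia Box not q implies not q), w0   [and-rule on 1]
4. not p, w0   [neg-or-rule on 2]
5. not q, w0   [neg-or-rule on 2]
6. Dia Box not q, w0   [neg-implies-rule on 3]
7. q, w0   [neg-implies-rule on 3]
Accessibility: w0Rw0
Branch closes: q and not q both at w0.
Every branch closes; the branch above is one of them.

Unsatisfiable (every branch closes)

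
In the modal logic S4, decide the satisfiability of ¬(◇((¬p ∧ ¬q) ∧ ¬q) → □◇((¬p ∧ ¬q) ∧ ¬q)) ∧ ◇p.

Satisfiable (open branch found)

1. ¬(◇((¬p ∧ ¬q) ∧ ¬q) → □◇((¬p ∧ ¬q) ∧ ¬q)) ∧ ◇p, 0
2. ¬(◇((¬p ∧ ¬q) ∧ ¬q) → □◇((¬p ∧ ¬q) ∧ ¬q)), 0
3. ◇p, 0
4. ◇((¬p ∧ ¬q) ∧ ¬q), 0
5. ¬□◇((¬p ∧ ¬q) ∧ ¬q), 0
6. p, 1
7. (¬p ∧ ¬q) ∧ ¬q, 2
8. ¬p ∧ ¬q, 2
9. ¬q, 2
10. ¬p, 2
11. ¬◇((¬p ∧ ¬q) ∧ ¬q), 3
12. ¬((¬p ∧ ¬q) ∧ ¬q), 3
13. q, 3
Accessibility: 0R0, 0R1, 0R2, 0R3, 1R1, 2R2, 3R3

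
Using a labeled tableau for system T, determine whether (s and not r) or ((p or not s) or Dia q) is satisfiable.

Satisfiable

1. (s and not r) or ((p or not s) or Dia q), 0
2. (p or not s) or Dia q, 0
3. Dia q, 0
4. q, 1
Accessibility: 0R0, 0R1, 1R1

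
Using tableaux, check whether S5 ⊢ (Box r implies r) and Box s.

Tableau for the negation not ((Box r implies r) and Box s):
1. not ((Box r implies r) and Box s), w0
2. not Box s, w0   [neg-and-rule on 1 (branches; this branch)]
3. not s, w1   [neg-Box-rule on 2: fresh world w1, w0Rw1]
Accessibility: w0Rw0, w0Rw1, w1Rw0, w1Rw1
The negation has an open branch (countermodel exists).

Invalid (countermodel exists)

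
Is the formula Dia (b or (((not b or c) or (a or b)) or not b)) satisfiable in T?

1. Dia (b or (((not b or c) or (a or b)) or not b)), u
2. b or (((not b or c) or (a or b)) or not b), v
3. ((not b or c) or (a or b)) or not b, v
4. not b, v
Accessibility: uRu, uRv, vRv

Satisfiable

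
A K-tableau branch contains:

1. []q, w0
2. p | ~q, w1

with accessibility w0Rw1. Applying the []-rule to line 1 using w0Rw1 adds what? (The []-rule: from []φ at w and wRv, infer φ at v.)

q, w1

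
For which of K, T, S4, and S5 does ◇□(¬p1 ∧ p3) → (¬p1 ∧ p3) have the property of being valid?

S5

S4-tableau for the negation ¬(◇□(¬p1 ∧ p3) → (¬p1 ∧ p3)):
1. ¬(◇□(¬p1 ∧ p3) → (¬p1 ∧ p3)), u
2. ◇□(¬p1 ∧ p3), u
3. ¬(¬p1 ∧ p3), u
4. ¬p3, u
5. □(¬p1 ∧ p3), v
6. ¬p1 ∧ p3, v
7. ¬p1, v
8. p3, v
Accessibility: uRu, uRv, vRv
Complete open branch: countermodel on an S4-frame, so not valid in S4, nor in K, T (the same frame is also a K-frame and a T-frame).
S5-tableau for the negation ¬(◇□(¬p1 ∧ p3) → (¬p1 ∧ p3)):
1. ¬(◇□(¬p1 ∧ p3) → (¬p1 ∧ p3)), u
2. ◇□(¬p1 ∧ p3), u
3. ¬(¬p1 ∧ p3), u
4. ¬p3, u
5. □(¬p1 ∧ p3), v
6. ¬p1 ∧ p3, u
7. ¬p1, u
8. p3, u
Accessibility: uRu, uRv, vRu, vRv
Branch closes: p3 and ¬p3 both at u.
Every branch closes (one shown): valid in S5.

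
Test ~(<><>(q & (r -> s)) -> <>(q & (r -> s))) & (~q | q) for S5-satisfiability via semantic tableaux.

1. ~(<><>(q & (r -> s)) -> <>(q & (r -> s))) & (~q | q), u
2. ~(<><>(q & (r -> s)) -> <>(q & (r -> s))), u
3. ~q | q, u
4. <><>(q & (r -> s)), u
5. ~<>(q & (r -> s)), u
6. ~(q & (r -> s)), u
7. q, u
8. ~(r -> s), u
9. r, u
10. ~s, u
11. <>(q & (r -> s)), v
12. ~(q & (r -> s)), v
13. ~(r -> s), v
14. r, v
15. ~s, v
16. q & (r -> s), w
17. q, w
18. r -> s, w
19. ~(q & (r -> s)), w
20. s, w
21. ~(r -> s), w
22. r, w
23. ~s, w
Accessibility: uRu, uRv, uRw, vRu, vRv, vRw, wRu, wRv, wRw
Branch closes: s and ~s both at w.
Every branch closes; the branch above is one of them.

No, unsatisfiable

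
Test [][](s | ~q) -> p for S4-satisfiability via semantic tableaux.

Satisfiable

1. [][](s | ~q) -> p, w0
2. p, w0
Accessibility: w0Rw0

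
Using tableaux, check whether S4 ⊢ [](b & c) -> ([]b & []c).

Tableau for the negation ~([](b & c) -> ([]b & []c)):
1. ~([](b & c) -> ([]b & []c)), u
2. [](b & c), u
3. ~([]b & []c), u
4. b & c, u
5. b, u
6. c, u
7. ~[]c, u
8. ~c, v
9. b & c, v
10. b, v
11. c, v
Accessibility: uRu, uRv, vRv
Branch closes: c and ~c both at v.
All branches of the negation close; one closing branch shown above.

Yes, valid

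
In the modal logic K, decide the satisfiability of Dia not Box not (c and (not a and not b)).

Satisfiable (open branch found)

1. Dia not Box not (c and (not a and not b)), u
2. not Box not (c and (not a and not b)), v
3. c and (not a and not b), w
4. c, w
5. not a and not b, w
6. not a, w
7. not b, w
Accessibility: uRv, vRw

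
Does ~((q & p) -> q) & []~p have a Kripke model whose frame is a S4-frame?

No, unsatisfiable

1. ~((q & p) -> q) & []~p, 0
2. ~((q & p) -> q), 0   [&-rule on 1]
3. []~p, 0   [&-rule on 1]
4. q & p, 0   [~->-rule on 2]
5. ~q, 0   [~->-rule on 2]
6. q, 0   [&-rule on 4]
7. p, 0   [&-rule on 4]
Accessibility: 0R0
Branch closes: q and ~q both at 0.
Every branch closes; the branch above is one of them.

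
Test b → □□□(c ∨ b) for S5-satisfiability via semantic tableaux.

1. b → □□□(c ∨ b), w0
2. □□□(c ∨ b), w0
3. □□(c ∨ b), w0
4. □(c ∨ b), w0
5. c ∨ b, w0
6. b, w0
Accessibility: w0Rw0

Satisfiable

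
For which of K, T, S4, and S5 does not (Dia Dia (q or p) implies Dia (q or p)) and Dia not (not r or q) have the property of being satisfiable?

K, T

T-tableau for the formula:
1. not (Dia Dia (q or p) implies Dia (q or p)) and Dia not (not r or q), 0
2. not (Dia Dia (q or p) implies Dia (q or p)), 0   [and-rule on 1]
3. Dia not (not r or q), 0   [and-rule on 1]
4. Dia Dia (q or p), 0   [neg-implies-rule on 2]
5. not Dia (q or p), 0   [neg-implies-rule on 2]
6. not (q or p), 0   [neg-Dia-rule on 5 via 0R0]
7. not q, 0   [neg-or-rule on 6]
8. not p, 0   [neg-or-rule on 6]
9. not (not r or q), 1   [Dia-rule on 3: fresh world 1, 0R1]
10. r, 1   [neg-or-rule on 9]
11. not q, 1   [neg-or-rule on 9]
12. not (q or p), 1   [neg-Dia-rule on 5 via 0R1]
13. not p, 1   [neg-or-rule on 12]
14. Dia (q or p), 2   [Dia-rule on 4: fresh world 2, 0R2]
15. not (q or p), 2   [neg-Dia-rule on 5 via 0R2]
16. not q, 2   [neg-or-rule on 15]
17. not p, 2   [neg-or-rule on 15]
18. q or p, 3   [Dia-rule on 14: fresh world 3, 2R3]
19. p, 3   [or-rule on 18 (branches; this branch)]
Accessibility: 0R0, 0R1, 0R2, 1R1, 2R2, 2R3, 3R3
Complete open branch: satisfiable in T, hence also in K (this T-model is also a K-model).
S4-tableau for the formula:
1. not (Dia Dia (q or p) implies Dia (q or p)) and Dia not (not r or q), 0
2. not (Dia Dia (q or p) implies Dia (q or p)), 0   [and-rule on 1]
3. Dia not (not r or q), 0   [and-rule on 1]
4. Dia Dia (q or p), 0   [neg-implies-rule on 2]
5. not Dia (q or p), 0   [neg-implies-rule on 2]
6. not (q or p), 0   [neg-Dia-rule on 5 via 0R0]
7. not q, 0   [neg-or-rule on 6]
8. not p, 0   [neg-or-rule on 6]
9. not (not r or q), 1   [Dia-rule on 3: fresh world 1, 0R1]
10. r, 1   [neg-or-rule on 9]
11. not q, 1   [neg-or-rule on 9]
12. not (q or p), 1   [neg-Dia-rule on 5 via 0R1]
13. not p, 1   [neg-or-rule on 12]
14. Dia (q or p), 2   [Dia-rule on 4: fresh world 2, 0R2]
15. not (q or p), 2   [neg-Dia-rule on 5 via 0R2]
16. not q, 2   [neg-or-rule on 15]
17. not p, 2   [neg-or-rule on 15]
18. q or p, 3   [Dia-rule on 14: fresh world 3, 2R3]
19. not (q or p), 3   [neg-Dia-rule on 5 via 0R3]
20. not q, 3   [neg-or-rule on 19]
21. not p, 3   [neg-or-rule on 19]
22. p, 3   [or-rule on 18 (branches; this branch)]
Accessibility: 0R0, 0R1, 0R2, 0R3, 1R1, 2R2, 2R3, 3R3
Branch closes: p and not p both at 3.
Every branch closes (one shown): unsatisfiable in S4, hence also in S5 (every S5-frame is an S4-frame).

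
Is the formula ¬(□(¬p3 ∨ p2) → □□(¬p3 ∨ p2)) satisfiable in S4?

1. ¬(□(¬p3 ∨ p2) → □□(¬p3 ∨ p2)), 0
2. □(¬p3 ∨ p2), 0   [¬→-rule on 1]
3. ¬□□(¬p3 ∨ p2), 0   [¬→-rule on 1]
4. ¬p3 ∨ p2, 0   [□-rule on 2 via 0R0]
5. p2, 0   [∨-rule on 4 (branches; this branch)]
6. ¬□(¬p3 ∨ p2), 1   [¬□-rule on 3: fresh world 1, 0R1]
7. ¬p3 ∨ p2, 1   [□-rule on 2 via 0R1]
8. p2, 1   [∨-rule on 7 (branches; this branch)]
9. ¬(¬p3 ∨ p2), 2   [¬□-rule on 6: fresh world 2, 1R2]
10. p3, 2   [¬∨-rule on 9]
11. ¬p2, 2   [¬∨-rule on 9]
12. ¬p3 ∨ p2, 2   [□-rule on 2 via 0R2]
13. p2, 2   [∨-rule on 12 (branches; this branch)]
Accessibility: 0R0, 0R1, 0R2, 1R1, 1R2, 2R2
Branch closes: p2 and ¬p2 both at 2.
Every branch closes; the branch above is one of them.

Unsatisfiable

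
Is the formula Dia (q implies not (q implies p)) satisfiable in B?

Yes, satisfiable

1. Dia (q implies not (q implies p)), w0
2. q implies not (q implies p), w1   [Dia-rule on 1: fresh world w1, w0Rw1]
3. not (q implies p), w1   [implies-rule on 2 (branches; this branch)]
4. q, w1   [neg-implies-rule on 3]
5. not p, w1   [neg-implies-rule on 3]
Accessibility: w0Rw0, w0Rw1, w1Rw0, w1Rw1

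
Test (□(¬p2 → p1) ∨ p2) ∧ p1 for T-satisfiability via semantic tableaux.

1. (□(¬p2 → p1) ∨ p2) ∧ p1, 0
2. □(¬p2 → p1) ∨ p2, 0   [∧-rule on 1]
3. p1, 0   [∧-rule on 1]
4. p2, 0   [∨-rule on 2 (branches; this branch)]
Accessibility: 0R0

Yes, satisfiable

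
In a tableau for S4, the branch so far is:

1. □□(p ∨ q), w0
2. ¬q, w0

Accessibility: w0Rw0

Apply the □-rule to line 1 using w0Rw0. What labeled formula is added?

□(p ∨ q), w0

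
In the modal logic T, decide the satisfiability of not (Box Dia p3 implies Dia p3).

1. not (Box Dia p3 implies Dia p3), 0
2. Box Dia p3, 0
3. not Dia p3, 0
4. Dia p3, 0
5. not p3, 0
6. p3, 1
7. Dia p3, 1
8. not p3, 1
Accessibility: 0R0, 0R1, 1R1
Branch closes: p3 and not p3 both at 1.
(One branch shown.) All branches close.

No, unsatisfiable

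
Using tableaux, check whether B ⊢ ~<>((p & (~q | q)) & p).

Tableau for the negation <>((p & (~q | q)) & p):
1. <>((p & (~q | q)) & p), 0
2. (p & (~q | q)) & p, 1
3. p & (~q | q), 1
4. p, 1
5. ~q | q, 1
6. q, 1
Accessibility: 0R0, 0R1, 1R0, 1R1
The negation has an open branch (countermodel exists).

No, not valid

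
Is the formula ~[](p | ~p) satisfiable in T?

1. ~[](p | ~p), w0
2. ~(p | ~p), w1
3. ~p, w1
4. p, w1
Accessibility: w0Rw0, w0Rw1, w1Rw1
Branch closes: p and ~p both at w1.
All branches of the tableau close; one closing branch shown above.

Unsatisfiable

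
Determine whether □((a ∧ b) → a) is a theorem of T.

Tableau for the negation ¬□((a ∧ b) → a):
1. ¬□((a ∧ b) → a), u
2. ¬((a ∧ b) → a), v
3. a ∧ b, v
4. ¬a, v
5. a, v
6. b, v
Accessibility: uRu, uRv, vRv
Branch closes: a and ¬a both at v.
Every branch of the negation's tableau closes; the branch above is one of them.

Valid in T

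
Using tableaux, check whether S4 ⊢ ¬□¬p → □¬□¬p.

Not valid

Tableau for the negation ¬(¬□¬p → □¬□¬p):
1. ¬(¬□¬p → □¬□¬p), w0
2. ¬□¬p, w0
3. ¬□¬□¬p, w0
4. p, w1
5. □¬p, w2
6. ¬p, w2
Accessibility: w0Rw0, w0Rw1, w0Rw2, w1Rw1, w2Rw2
The negation has an open branch (countermodel exists).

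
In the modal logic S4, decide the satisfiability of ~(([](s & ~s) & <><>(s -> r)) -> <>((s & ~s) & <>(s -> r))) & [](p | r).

1. ~(([](s & ~s) & <><>(s -> r)) -> <>((s & ~s) & <>(s -> r))) & [](p | r), u
2. ~(([](s & ~s) & <><>(s -> r)) -> <>((s & ~s) & <>(s -> r))), u
3. [](p | r), u
4. [](s & ~s) & <><>(s -> r), u
5. ~<>((s & ~s) & <>(s -> r)), u
6. [](s & ~s), u
7. <><>(s -> r), u
8. p | r, u
9. ~((s & ~s) & <>(s -> r)), u
10. s & ~s, u
11. s, u
12. ~s, u
Accessibility: uRu
Branch closes: s and ~s both at u.
Every branch closes; the branch above is one of them.

No, unsatisfiable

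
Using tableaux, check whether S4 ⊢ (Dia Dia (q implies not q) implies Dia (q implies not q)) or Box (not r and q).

Valid

Tableau for the negation not ((Dia Dia (q implies not q) implies Dia (q implies not q)) or Box (not r and q)):
1. not ((Dia Dia (q implies not q) implies Dia (q implies not q)) or Box (not r and q)), u
2. not (Dia Dia (q implies not q) implies Dia (q implies not q)), u
3. not Box (not r and q), u
4. Dia Dia (q implies not q), u
5. not Dia (q implies not q), u
6. not (q implies not q), u
7. q, u
8. not (not r and q), v
9. not (q implies not q), v
10. q, v
11. r, v
12. Dia (q implies not q), w
13. not (q implies not q), w
14. q, w
15. q implies not q, x
16. not (q implies not q), x
17. q, x
18. not q, x
Accessibility: uRu, uRv, uRw, uRx, vRv, wRw, wRx, xRx
Branch closes: q and not q both at x.
All branches of the negation close; one closing branch shown above.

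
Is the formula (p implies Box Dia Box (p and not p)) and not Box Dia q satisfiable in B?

1. (p implies Box Dia Box (p and not p)) and not Box Dia q, 0
2. p implies Box Dia Box (p and not p), 0   [and-rule on 1]
3. not Box Dia q, 0   [and-rule on 1]
4. not p, 0   [implies-rule on 2 (branches; this branch)]
5. not Dia q, 1   [neg-Box-rule on 3: fresh world 1, 0R1]
6. not q, 0   [neg-Dia-rule on 5 via 1R0]
7. not q, 1   [neg-Dia-rule on 5 via 1R1]
Accessibility: 0R0, 0R1, 1R0, 1R1

Satisfiable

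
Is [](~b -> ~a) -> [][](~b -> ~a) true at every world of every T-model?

No, not valid

Tableau for the negation ~([](~b -> ~a) -> [][](~b -> ~a)):
1. ~([](~b -> ~a) -> [][](~b -> ~a)), 0
2. [](~b -> ~a), 0
3. ~[][](~b -> ~a), 0
4. ~b -> ~a, 0
5. ~a, 0
6. ~[](~b -> ~a), 1
7. ~b -> ~a, 1
8. ~a, 1
9. ~(~b -> ~a), 2
10. ~b, 2
11. a, 2
Accessibility: 0R0, 0R1, 1R1, 1R2, 2R2
The negation has an open branch (countermodel exists).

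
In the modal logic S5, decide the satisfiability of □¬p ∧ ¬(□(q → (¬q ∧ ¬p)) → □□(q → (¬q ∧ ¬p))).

Unsatisfiable (every branch closes)

1. □¬p ∧ ¬(□(q → (¬q ∧ ¬p)) → □□(q → (¬q ∧ ¬p))), u
2. □¬p, u   [∧-rule on 1]
3. ¬(□(q → (¬q ∧ ¬p)) → □□(q → (¬q ∧ ¬p))), u   [∧-rule on 1]
4. □(q → (¬q ∧ ¬p)), u   [¬→-rule on 3]
5. ¬□□(q → (¬q ∧ ¬p)), u   [¬→-rule on 3]
6. ¬p, u   [□-rule on 2 via uRu]
7. q → (¬q ∧ ¬p), u   [□-rule on 4 via uRu]
8. ¬q ∧ ¬p, u   [→-rule on 7 (branches; this branch)]
9. ¬q, u   [∧-rule on 8]
10. ¬□(q → (¬q ∧ ¬p)), v   [¬□-rule on 5: fresh world v, uRv]
11. ¬p, v   [□-rule on 2 via uRv]
12. q → (¬q ∧ ¬p), v   [□-rule on 4 via uRv]
13. ¬q ∧ ¬p, v   [→-rule on 12 (branches; this branch)]
14. ¬q, v   [∧-rule on 13]
15. ¬(q → (¬q ∧ ¬p)), w   [¬□-rule on 10: fresh world w, vRw]
16. q, w   [¬→-rule on 15]
17. ¬(¬q ∧ ¬p), w   [¬→-rule on 15]
18. ¬p, w   [□-rule on 2 via uRw]
19. q → (¬q ∧ ¬p), w   [□-rule on 4 via uRw]
20. ¬q ∧ ¬p, w   [→-rule on 19 (branches; this branch)]
21. ¬q, w   [∧-rule on 20]
Accessibility: uRu, uRv, uRw, vRu, vRv, vRw, wRu, wRv, wRw
Branch closes: q and ¬q both at w.
(One branch shown.) All branches close.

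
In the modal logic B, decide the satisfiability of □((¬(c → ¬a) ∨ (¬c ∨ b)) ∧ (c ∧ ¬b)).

Yes, satisfiable

1. □((¬(c → ¬a) ∨ (¬c ∨ b)) ∧ (c ∧ ¬b)), w0
2. (¬(c → ¬a) ∨ (¬c ∨ b)) ∧ (c ∧ ¬b), w0
3. ¬(c → ¬a) ∨ (¬c ∨ b), w0
4. c ∧ ¬b, w0
5. c, w0
6. ¬b, w0
7. ¬(c → ¬a), w0
8. a, w0
Accessibility: w0Rw0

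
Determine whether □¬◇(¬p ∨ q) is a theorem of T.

Tableau for the negation ¬□¬◇(¬p ∨ q):
1. ¬□¬◇(¬p ∨ q), u
2. ◇(¬p ∨ q), v   [¬□-rule on 1: fresh world v, uRv]
3. ¬p ∨ q, w   [◇-rule on 2: fresh world w, vRw]
4. q, w   [∨-rule on 3 (branches; this branch)]
Accessibility: uRu, uRv, vRv, vRw, wRw
The negation has an open branch (countermodel exists).

No, not valid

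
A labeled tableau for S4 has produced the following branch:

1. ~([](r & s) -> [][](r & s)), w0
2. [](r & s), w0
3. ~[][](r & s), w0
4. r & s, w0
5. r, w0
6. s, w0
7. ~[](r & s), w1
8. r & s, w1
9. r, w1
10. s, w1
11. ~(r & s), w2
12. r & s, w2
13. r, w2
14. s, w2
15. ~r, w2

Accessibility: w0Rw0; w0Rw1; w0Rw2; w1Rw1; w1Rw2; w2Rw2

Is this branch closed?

Yes, closed

Both r and ~r appear at w2.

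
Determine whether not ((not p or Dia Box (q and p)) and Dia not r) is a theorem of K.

Tableau for the negation (not p or Dia Box (q and p)) and Dia not r:
1. (not p or Dia Box (q and p)) and Dia not r, 0
2. not p or Dia Box (q and p), 0   [and-rule on 1]
3. Dia not r, 0   [and-rule on 1]
4. Dia Box (q and p), 0   [or-rule on 2 (branches; this branch)]
5. not r, 1   [Dia-rule on 3: fresh world 1, 0R1]
6. Box (q and p), 2   [Dia-rule on 4: fresh world 2, 0R2]
Accessibility: 0R1, 0R2
The negation has an open branch (countermodel exists).

No, not valid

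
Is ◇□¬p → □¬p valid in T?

Tableau for the negation ¬(◇□¬p → □¬p):
1. ¬(◇□¬p → □¬p), u
2. ◇□¬p, u   [¬→-rule on 1]
3. ¬□¬p, u   [¬→-rule on 1]
4. □¬p, v   [◇-rule on 2: fresh world v, uRv]
5. ¬p, v   [□-rule on 4 via vRv]
6. p, w   [¬□-rule on 3: fresh world w, uRw]
Accessibility: uRu, uRv, uRw, vRv, wRw
The negation has an open branch (countermodel exists).

Invalid (countermodel exists)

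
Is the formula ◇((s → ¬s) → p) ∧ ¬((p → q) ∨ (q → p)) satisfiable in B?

1. ◇((s → ¬s) → p) ∧ ¬((p → q) ∨ (q → p)), u
2. ◇((s → ¬s) → p), u   [∧-rule on 1]
3. ¬((p → q) ∨ (q → p)), u   [∧-rule on 1]
4. ¬(p → q), u   [¬∨-rule on 3]
5. ¬(q → p), u   [¬∨-rule on 3]
6. p, u   [¬→-rule on 4]
7. ¬q, u   [¬→-rule on 4]
8. q, u   [¬→-rule on 5]
9. ¬p, u   [¬→-rule on 5]
Accessibility: uRu
Branch closes: q and ¬q both at u.
All branches of the tableau close; one closing branch shown above.

Unsatisfiable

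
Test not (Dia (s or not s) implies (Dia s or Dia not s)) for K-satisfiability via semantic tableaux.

Unsatisfiable (every branch closes)

1. not (Dia (s or not s) implies (Dia s or Dia not s)), u
2. Dia (s or not s), u   [neg-implies-rule on 1]
3. not (Dia s or Dia not s), u   [neg-implies-rule on 1]
4. not Dia s, u   [neg-or-rule on 3]
5. not Dia not s, u   [neg-or-rule on 3]
6. s or not s, v   [Dia-rule on 2: fresh world v, uRv]
7. not s, v   [neg-Dia-rule on 4 via uRv]
8. s, v   [neg-Dia-rule on 5 via uRv]
Accessibility: uRv
Branch closes: s and not s both at v.
(One branch shown.) All branches close.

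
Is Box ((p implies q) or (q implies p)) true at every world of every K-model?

Tableau for the negation not Box ((p implies q) or (q implies p)):
1. not Box ((p implies q) or (q implies p)), w0
2. not ((p implies q) or (q implies p)), w1   [neg-Box-rule on 1: fresh world w1, w0Rw1]
3. not (p implies q), w1   [neg-or-rule on 2]
4. not (q implies p), w1   [neg-or-rule on 2]
5. p, w1   [neg-implies-rule on 3]
6. not q, w1   [neg-implies-rule on 3]
7. q, w1   [neg-implies-rule on 4]
8. not p, w1   [neg-implies-rule on 4]
Accessibility: w0Rw1
Branch closes: q and not q both at w1.
Every branch of the negation's tableau closes; the branch above is one of them.

Valid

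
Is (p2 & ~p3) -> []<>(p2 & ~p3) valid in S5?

Valid in S5

Tableau for the negation ~((p2 & ~p3) -> []<>(p2 & ~p3)):
1. ~((p2 & ~p3) -> []<>(p2 & ~p3)), w0
2. p2 & ~p3, w0
3. ~[]<>(p2 & ~p3), w0
4. p2, w0
5. ~p3, w0
6. ~<>(p2 & ~p3), w1
7. ~(p2 & ~p3), w0
8. ~(p2 & ~p3), w1
9. p3, w0
Accessibility: w0Rw0, w0Rw1, w1Rw0, w1Rw1
Branch closes: p3 and ~p3 both at w0.
All branches of the negation close; one closing branch shown above.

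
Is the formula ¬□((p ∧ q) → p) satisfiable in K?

Unsatisfiable (every branch closes)

1. ¬□((p ∧ q) → p), 0
2. ¬((p ∧ q) → p), 1   [¬□-rule on 1: fresh world 1, 0R1]
3. p ∧ q, 1   [¬→-rule on 2]
4. ¬p, 1   [¬→-rule on 2]
5. p, 1   [∧-rule on 3]
6. q, 1   [∧-rule on 3]
Accessibility: 0R1
Branch closes: p and ¬p both at 1.
(One branch shown.) All branches close.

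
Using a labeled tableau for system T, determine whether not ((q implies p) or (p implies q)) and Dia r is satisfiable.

No, unsatisfiable

1. not ((q implies p) or (p implies q)) and Dia r, w0
2. not ((q implies p) or (p implies q)), w0   [and-rule on 1]
3. Dia r, w0   [and-rule on 1]
4. not (q implies p), w0   [neg-or-rule on 2]
5. not (p implies q), w0   [neg-or-rule on 2]
6. q, w0   [neg-implies-rule on 4]
7. not p, w0   [neg-implies-rule on 4]
8. p, w0   [neg-implies-rule on 5]
9. not q, w0   [neg-implies-rule on 5]
Accessibility: w0Rw0
Branch closes: p and not p both at w0.
(One branch shown.) All branches close.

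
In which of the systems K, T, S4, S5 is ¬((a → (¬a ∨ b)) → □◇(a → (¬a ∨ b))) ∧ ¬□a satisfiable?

K, T, S4

S5-tableau for the formula:
1. ¬((a → (¬a ∨ b)) → □◇(a → (¬a ∨ b))) ∧ ¬□a, w0
2. ¬((a → (¬a ∨ b)) → □◇(a → (¬a ∨ b))), w0   [∧-rule on 1]
3. ¬□a, w0   [∧-rule on 1]
4. a → (¬a ∨ b), w0   [¬→-rule on 2]
5. ¬□◇(a → (¬a ∨ b)), w0   [¬→-rule on 2]
6. ¬a ∨ b, w0   [→-rule on 4 (branches; this branch)]
7. b, w0   [∨-rule on 6 (branches; this branch)]
8. ¬a, w1   [¬□-rule on 3: fresh world w1, w0Rw1]
9. ¬◇(a → (¬a ∨ b)), w2   [¬□-rule on 5: fresh world w2, w0Rw2]
10. ¬(a → (¬a ∨ b)), w0   [¬◇-rule on 9 via w2Rw0]
11. a, w0   [¬→-rule on 10]
12. ¬(¬a ∨ b), w0   [¬→-rule on 10]
13. ¬b, w0   [¬∨-rule on 12]
Accessibility: w0Rw0, w0Rw1, w0Rw2, w1Rw0, w1Rw1, w1Rw2, w2Rw0, w2Rw1, w2Rw2
Branch closes: b and ¬b both at w0.
Every branch closes (one shown): unsatisfiable in S5.
S4-tableau for the formula:
1. ¬((a → (¬a ∨ b)) → □◇(a → (¬a ∨ b))) ∧ ¬□a, w0
2. ¬((a → (¬a ∨ b)) → □◇(a → (¬a ∨ b))), w0   [∧-rule on 1]
3. ¬□a, w0   [∧-rule on 1]
4. a → (¬a ∨ b), w0   [¬→-rule on 2]
5. ¬□◇(a → (¬a ∨ b)), w0   [¬→-rule on 2]
6. ¬a ∨ b, w0   [→-rule on 4 (branches; this branch)]
7. b, w0   [∨-rule on 6 (branches; this branch)]
8. ¬a, w1   [¬□-rule on 3: fresh world w1, w0Rw1]
9. ¬◇(a → (¬a ∨ b)), w2   [¬□-rule on 5: fresh world w2, w0Rw2]
10. ¬(a → (¬a ∨ b)), w2   [¬◇-rule on 9 via w2Rw2]
11. a, w2   [¬→-rule on 10]
12. ¬(¬a ∨ b), w2   [¬→-rule on 10]
13. ¬b, w2   [¬∨-rule on 12]
Accessibility: w0Rw0, w0Rw1, w0Rw2, w1Rw1, w2Rw2
Complete open branch: satisfiable in S4, hence also in K, T (this S4-model is also a K-model and a T-model).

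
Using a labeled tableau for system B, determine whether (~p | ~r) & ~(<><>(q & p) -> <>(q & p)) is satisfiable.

Satisfiable

1. (~p | ~r) & ~(<><>(q & p) -> <>(q & p)), u
2. ~p | ~r, u   [&-rule on 1]
3. ~(<><>(q & p) -> <>(q & p)), u   [&-rule on 1]
4. <><>(q & p), u   [~->-rule on 3]
5. ~<>(q & p), u   [~->-rule on 3]
6. ~(q & p), u   [~<>-rule on 5 via uRu]
7. ~r, u   [|-rule on 2 (branches; this branch)]
8. ~p, u   [~&-rule on 6 (branches; this branch)]
9. <>(q & p), v   [<>-rule on 4: fresh world v, uRv]
10. ~(q & p), v   [~<>-rule on 5 via uRv]
11. ~p, v   [~&-rule on 10 (branches; this branch)]
12. q & p, w   [<>-rule on 9: fresh world w, vRw]
13. q, w   [&-rule on 12]
14. p, w   [&-rule on 12]
Accessibility: uRu, uRv, vRu, vRv, vRw, wRv, wRw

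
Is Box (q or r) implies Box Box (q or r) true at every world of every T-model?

Tableau for the negation not (Box (q or r) implies Box Box (q or r)):
1. not (Box (q or r) implies Box Box (q or r)), 0
2. Box (q or r), 0   [neg-implies-rule on 1]
3. not Box Box (q or r), 0   [neg-implies-rule on 1]
4. q or r, 0   [Box-rule on 2 via 0R0]
5. r, 0   [or-rule on 4 (branches; this branch)]
6. not Box (q or r), 1   [neg-Box-rule on 3: fresh world 1, 0R1]
7. q or r, 1   [Box-rule on 2 via 0R1]
8. r, 1   [or-rule on 7 (branches; this branch)]
9. not (q or r), 2   [neg-Box-rule on 6: fresh world 2, 1R2]
10. not q, 2   [neg-or-rule on 9]
11. not r, 2   [neg-or-rule on 9]
Accessibility: 0R0, 0R1, 1R1, 1R2, 2R2
The negation has an open branch (countermodel exists).

Not valid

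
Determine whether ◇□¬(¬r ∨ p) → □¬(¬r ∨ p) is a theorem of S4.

Tableau for the negation ¬(◇□¬(¬r ∨ p) → □¬(¬r ∨ p)):
1. ¬(◇□¬(¬r ∨ p) → □¬(¬r ∨ p)), u
2. ◇□¬(¬r ∨ p), u
3. ¬□¬(¬r ∨ p), u
4. □¬(¬r ∨ p), v
5. ¬(¬r ∨ p), v
6. r, v
7. ¬p, v
8. ¬r ∨ p, w
9. p, w
Accessibility: uRu, uRv, uRw, vRv, wRw
The negation has an open branch (countermodel exists).

Not valid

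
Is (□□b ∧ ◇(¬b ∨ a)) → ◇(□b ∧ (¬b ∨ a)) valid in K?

Valid in K

Tableau for the negation ¬((□□b ∧ ◇(¬b ∨ a)) → ◇(□b ∧ (¬b ∨ a))):
1. ¬((□□b ∧ ◇(¬b ∨ a)) → ◇(□b ∧ (¬b ∨ a))), 0
2. □□b ∧ ◇(¬b ∨ a), 0
3. ¬◇(□b ∧ (¬b ∨ a)), 0
4. □□b, 0
5. ◇(¬b ∨ a), 0
6. ¬b ∨ a, 1
7. ¬(□b ∧ (¬b ∨ a)), 1
8. □b, 1
9. a, 1
10. ¬□b, 1
11. ¬b, 2
12. b, 2
Accessibility: 0R1, 1R2
Branch closes: b and ¬b both at 2.
Every branch of the negation's tableau closes; the branch above is one of them.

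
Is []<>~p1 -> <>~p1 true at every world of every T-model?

Valid in T

Tableau for the negation ~([]<>~p1 -> <>~p1):
1. ~([]<>~p1 -> <>~p1), u
2. []<>~p1, u   [~->-rule on 1]
3. ~<>~p1, u   [~->-rule on 1]
4. <>~p1, u   [[]-rule on 2 via uRu]
5. p1, u   [~<>-rule on 3 via uRu]
6. ~p1, v   [<>-rule on 4: fresh world v, uRv]
7. <>~p1, v   [[]-rule on 2 via uRv]
8. p1, v   [~<>-rule on 3 via uRv]
Accessibility: uRu, uRv, vRv
Branch closes: p1 and ~p1 both at v.
Every branch of the negation's tableau closes; the branch above is one of them.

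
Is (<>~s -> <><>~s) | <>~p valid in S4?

Valid in S4

Tableau for the negation ~((<>~s -> <><>~s) | <>~p):
1. ~((<>~s -> <><>~s) | <>~p), 0
2. ~(<>~s -> <><>~s), 0
3. ~<>~p, 0
4. <>~s, 0
5. ~<><>~s, 0
6. p, 0
7. ~<>~s, 0
8. s, 0
9. ~s, 1
10. p, 1
11. ~<>~s, 1
12. s, 1
Accessibility: 0R0, 0R1, 1R1
Branch closes: s and ~s both at 1.
All branches of the negation close; one closing branch shown above.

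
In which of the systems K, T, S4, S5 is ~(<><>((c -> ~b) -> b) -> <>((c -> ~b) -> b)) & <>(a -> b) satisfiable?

T-tableau for the formula:
1. ~(<><>((c -> ~b) -> b) -> <>((c -> ~b) -> b)) & <>(a -> b), u
2. ~(<><>((c -> ~b) -> b) -> <>((c -> ~b) -> b)), u
3. <>(a -> b), u
4. <><>((c -> ~b) -> b), u
5. ~<>((c -> ~b) -> b), u
6. ~((c -> ~b) -> b), u
7. c -> ~b, u
8. ~b, u
9. a -> b, v
10. ~((c -> ~b) -> b), v
11. c -> ~b, v
12. ~b, v
13. ~a, v
14. <>((c -> ~b) -> b), w
15. ~((c -> ~b) -> b), w
16. c -> ~b, w
17. ~b, w
18. (c -> ~b) -> b, x
19. b, x
Accessibility: uRu, uRv, uRw, vRv, wRw, wRx, xRx
Complete open branch: satisfiable in T, hence also in K (this T-model is also a K-model).
S4-tableau for the formula:
1. ~(<><>((c -> ~b) -> b) -> <>((c -> ~b) -> b)) & <>(a -> b), u
2. ~(<><>((c -> ~b) -> b) -> <>((c -> ~b) -> b)), u
3. <>(a -> b), u
4. <><>((c -> ~b) -> b), u
5. ~<>((c -> ~b) -> b), u
6. ~((c -> ~b) -> b), u
7. c -> ~b, u
8. ~b, u
9. a -> b, v
10. ~((c -> ~b) -> b), v
11. c -> ~b, v
12. ~b, v
13. ~a, v
14. <>((c -> ~b) -> b), w
15. ~((c -> ~b) -> b), w
16. c -> ~b, w
17. ~b, w
18. (c -> ~b) -> b, x
19. ~((c -> ~b) -> b), x
20. c -> ~b, x
21. ~b, x
22. ~(c -> ~b), x
23. c, x
24. b, x
Accessibility: uRu, uRv, uRw, uRx, vRv, wRw, wRx, xRx
Branch closes: b and ~b both at x.
Every branch closes (one shown): unsatisfiable in S4, hence also in S5 (every S5-frame is an S4-frame).

K, T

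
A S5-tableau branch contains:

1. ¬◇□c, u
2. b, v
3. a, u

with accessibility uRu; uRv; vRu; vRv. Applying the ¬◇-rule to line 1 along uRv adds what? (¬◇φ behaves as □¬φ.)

¬□c, v

¬◇φ behaves as □¬φ: propagate the negated body to each accessible world.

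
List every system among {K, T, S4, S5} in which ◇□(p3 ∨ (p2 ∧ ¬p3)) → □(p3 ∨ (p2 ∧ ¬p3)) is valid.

S4-tableau for the negation ¬(◇□(p3 ∨ (p2 ∧ ¬p3)) → □(p3 ∨ (p2 ∧ ¬p3))):
1. ¬(◇□(p3 ∨ (p2 ∧ ¬p3)) → □(p3 ∨ (p2 ∧ ¬p3))), w0
2. ◇□(p3 ∨ (p2 ∧ ¬p3)), w0
3. ¬□(p3 ∨ (p2 ∧ ¬p3)), w0
4. □(p3 ∨ (p2 ∧ ¬p3)), w1
5. p3 ∨ (p2 ∧ ¬p3), w1
6. p2 ∧ ¬p3, w1
7. p2, w1
8. ¬p3, w1
9. ¬(p3 ∨ (p2 ∧ ¬p3)), w2
10. ¬p3, w2
11. ¬(p2 ∧ ¬p3), w2
12. ¬p2, w2
Accessibility: w0Rw0, w0Rw1, w0Rw2, w1Rw1, w2Rw2
Complete open branch: countermodel on an S4-frame, so not valid in S4, nor in K, T (the same frame is also a K-frame and a T-frame).
S5-tableau for the negation ¬(◇□(p3 ∨ (p2 ∧ ¬p3)) → □(p3 ∨ (p2 ∧ ¬p3))):
1. ¬(◇□(p3 ∨ (p2 ∧ ¬p3)) → □(p3 ∨ (p2 ∧ ¬p3))), w0
2. ◇□(p3 ∨ (p2 ∧ ¬p3)), w0
3. ¬□(p3 ∨ (p2 ∧ ¬p3)), w0
4. □(p3 ∨ (p2 ∧ ¬p3)), w1
5. p3 ∨ (p2 ∧ ¬p3), w0
6. p3 ∨ (p2 ∧ ¬p3), w1
7. p2 ∧ ¬p3, w0
8. p2, w0
9. ¬p3, w0
10. p2 ∧ ¬p3, w1
11. p2, w1
12. ¬p3, w1
13. ¬(p3 ∨ (p2 ∧ ¬p3)), w2
14. ¬p3, w2
15. ¬(p2 ∧ ¬p3), w2
16. p3 ∨ (p2 ∧ ¬p3), w2
17. ¬p2, w2
18. p2 ∧ ¬p3, w2
19. p2, w2
Accessibility: w0Rw0, w0Rw1, w0Rw2, w1Rw0, w1Rw1, w1Rw2, w2Rw0, w2Rw1, w2Rw2
Branch closes: p2 and ¬p2 both at w2.
Every branch closes (one shown): valid in S5.

S5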